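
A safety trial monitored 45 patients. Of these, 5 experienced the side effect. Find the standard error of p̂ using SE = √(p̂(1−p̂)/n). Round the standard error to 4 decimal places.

SE = 0.0468

With x = 5 successes in n = 45, p̂ = 0.11111.
p̂(1−p̂) = 0.11111·0.88889 = 0.098765.
SE = √(0.098765/45) = 0.0468.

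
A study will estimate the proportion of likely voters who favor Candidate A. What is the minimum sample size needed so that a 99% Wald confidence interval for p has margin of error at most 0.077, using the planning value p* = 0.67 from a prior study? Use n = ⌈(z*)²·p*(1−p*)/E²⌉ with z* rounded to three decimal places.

The 99% critical value is z* = 2.576.
p*(1−p*) = 0.2211.
(z*)²·p*(1−p*)/E² = 6.635776·0.2211/0.005929 = 247.457.
⌈247.457⌉ = 248.

n = 248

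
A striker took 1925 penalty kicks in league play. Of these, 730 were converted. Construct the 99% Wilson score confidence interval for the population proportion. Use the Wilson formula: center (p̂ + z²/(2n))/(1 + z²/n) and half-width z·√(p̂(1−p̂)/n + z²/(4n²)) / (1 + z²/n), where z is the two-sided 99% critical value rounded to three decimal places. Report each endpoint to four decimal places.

(0.3512, 0.4081)

p̂ = 730/1925 = 0.37922; z = 2.576, so z² = 6.635776.
1 + z²/n = 1.003447.
Center = (0.37922 + 0.001724)/1.003447 = 0.37964.
Radicand: p̂(1−p̂)/n + z²/(4n²) = 0.000122292 + 0.000000448 = 0.000122740.
Half-width = 2.576·√0.000122740/1.003447 = 0.02844.
Interval: 0.37964 ± 0.02844 → (0.3512, 0.4081).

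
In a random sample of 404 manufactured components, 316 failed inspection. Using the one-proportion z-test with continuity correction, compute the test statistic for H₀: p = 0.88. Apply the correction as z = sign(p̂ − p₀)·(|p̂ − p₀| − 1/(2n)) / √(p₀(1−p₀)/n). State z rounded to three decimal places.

z = -5.974

The sample proportion is 316/404 = 0.78218. p̂ − p₀ = -0.097822.
1/(2n) = 0.001238.
Corrected numerator: |-0.097822| − 0.001238 = 0.096584.
Null standard error: √(0.88·0.12/404) = √0.000261386 = 0.016167.
z = (−)0.096584/0.016167 = -5.974.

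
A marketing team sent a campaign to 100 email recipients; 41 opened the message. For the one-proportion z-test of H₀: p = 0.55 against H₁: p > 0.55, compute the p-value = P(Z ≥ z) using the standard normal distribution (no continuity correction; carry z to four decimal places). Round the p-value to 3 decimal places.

p-value = 0.998

Sample proportion p̂ = 41/100 = 0.41000.
SE₀ = √(0.55·0.45/100) = 0.049749.
z = (p̂ − p₀)/SE = (41/100 − 0.55)/0.049749 ≈ -2.8141.
From the standard normal, P(Z ≥ z) = 0.998.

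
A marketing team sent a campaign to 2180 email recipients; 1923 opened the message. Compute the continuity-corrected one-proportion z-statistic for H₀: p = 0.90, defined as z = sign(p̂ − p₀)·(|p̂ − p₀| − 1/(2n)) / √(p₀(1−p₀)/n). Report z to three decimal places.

z = -2.749

Sample proportion p̂ = 1923/2180 = 0.88211. p̂ − p₀ = -0.017890.
1/(2n) = 0.000229.
Corrected numerator: |-0.017890| − 0.000229 = 0.017661.
Null standard error: √(0.90·0.10/2180) = √0.000041284 = 0.006425.
z = (−)0.017661/0.006425 = -2.749.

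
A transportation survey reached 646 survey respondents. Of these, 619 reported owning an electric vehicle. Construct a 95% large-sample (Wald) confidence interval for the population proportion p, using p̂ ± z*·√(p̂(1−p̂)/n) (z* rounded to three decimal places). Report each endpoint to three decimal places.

(0.943, 0.974)

The sample proportion is 619/646 = 0.95820.
Standard error of p̂: √(0.040049/646) = √0.000061995 = 0.007874.
z* = 1.960 at the 95% level.
Margin = 1.960·0.007874 = 0.01543.
So the interval runs from 0.943 to 0.974.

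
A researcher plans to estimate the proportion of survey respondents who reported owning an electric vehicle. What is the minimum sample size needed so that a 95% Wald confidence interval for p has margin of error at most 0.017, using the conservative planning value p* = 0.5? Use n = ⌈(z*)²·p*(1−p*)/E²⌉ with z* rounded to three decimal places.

The 95% critical value is z* = 1.960.
p*(1−p*) = 0.2500.
Required n before rounding: 3.841600 × 0.2500 / 0.017² = 3323.183.
Rounding up, n = 3324.

n = 3324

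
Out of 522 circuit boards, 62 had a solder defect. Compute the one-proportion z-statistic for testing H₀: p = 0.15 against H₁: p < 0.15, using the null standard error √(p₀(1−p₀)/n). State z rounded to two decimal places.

z = -2.00

With x = 62 successes in n = 522, p̂ = 0.11877.
Under H₀, SE = √(p₀(1−p₀)/n) = √(0.15·0.85/522) = √0.000244253 = 0.015629.
z = (p̂ − p₀)/SE = (0.11877 − 0.15)/0.015629 = -2.00.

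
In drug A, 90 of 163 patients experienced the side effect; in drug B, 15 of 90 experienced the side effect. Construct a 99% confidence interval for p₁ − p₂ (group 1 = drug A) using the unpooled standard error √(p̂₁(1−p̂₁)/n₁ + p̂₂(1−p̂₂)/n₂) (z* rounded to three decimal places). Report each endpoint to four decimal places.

(0.2430, 0.5280)

p̂₁ = 0.55215, p̂₂ = 0.16667, so the observed difference is 0.38548.
Unpooled SE = √(p̂₁(1−p̂₁)/n₁ + p̂₂(1−p̂₂)/n₂) = √(0.001517059 + 0.001543210) = 0.055320.
z* = 2.576 at the 99% level. Margin = 2.576·0.055320 = 0.14250.
CI: 0.38548 ± 0.14250 = (0.2430, 0.5280).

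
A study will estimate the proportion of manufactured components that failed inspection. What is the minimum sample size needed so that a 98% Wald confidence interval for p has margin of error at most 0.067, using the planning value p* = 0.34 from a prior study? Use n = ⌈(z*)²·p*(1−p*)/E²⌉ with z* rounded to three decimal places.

n = 271

The 98% critical value is z* = 2.326.
p*(1−p*) = 0.34·0.66 = 0.2244.
Required n before rounding: 5.410276 × 0.2244 / 0.067² = 270.454.
⌈270.454⌉ = 271.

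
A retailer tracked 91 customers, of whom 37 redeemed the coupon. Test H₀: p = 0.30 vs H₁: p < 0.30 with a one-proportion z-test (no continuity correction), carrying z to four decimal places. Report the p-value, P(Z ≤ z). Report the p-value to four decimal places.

p̂ = 37/91 = 0.40659.
SE₀ = √(0.30·0.70/91) = 0.048038.
z = (p̂ − p₀)/SE = (37/91 − 0.30)/0.048038 ≈ 2.2189.
From the standard normal, P(Z ≤ z) = 0.9868.

p-value = 0.9868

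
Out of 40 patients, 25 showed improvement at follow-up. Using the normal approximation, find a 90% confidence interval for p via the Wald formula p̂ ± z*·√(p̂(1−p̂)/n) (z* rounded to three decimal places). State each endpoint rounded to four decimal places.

The sample proportion is 25/40 = 0.62500.
Standard error of p̂: √(0.234375/40) = √0.005859375 = 0.076547.
For 90% confidence, z* = 1.645.
Margin of error: 1.645 × 0.076547 = 0.12592.
So the interval runs from 0.4991 to 0.7509.

(0.4991, 0.7509)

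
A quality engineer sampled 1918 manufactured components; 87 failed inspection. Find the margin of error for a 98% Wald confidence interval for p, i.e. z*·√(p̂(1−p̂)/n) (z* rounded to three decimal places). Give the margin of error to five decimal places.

With x = 87 successes in n = 1918, p̂ = 0.04536.
SE(p̂) = √(0.04536·0.95464/1918) = 0.004752.
For 98% confidence, z* = 2.326.
Margin of error = z*·SE = 2.326 × 0.004752 = 0.01105.

ME = 0.01105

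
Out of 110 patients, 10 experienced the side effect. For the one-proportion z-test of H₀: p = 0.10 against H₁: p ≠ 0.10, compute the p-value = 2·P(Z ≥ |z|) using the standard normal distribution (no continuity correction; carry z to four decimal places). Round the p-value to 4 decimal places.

p-value = 0.7506

p̂ = 10/110 = 0.09091.
Null standard error: √(0.10·0.90/110) = √0.000818182 = 0.028604.
Test statistic (full precision, shown to 4 dp): z = (10/110 − 0.10)/SE₀ ≈ -0.3178.
p-value = 2·P(Z ≥ |z|) with z = -0.3178 → 0.7506.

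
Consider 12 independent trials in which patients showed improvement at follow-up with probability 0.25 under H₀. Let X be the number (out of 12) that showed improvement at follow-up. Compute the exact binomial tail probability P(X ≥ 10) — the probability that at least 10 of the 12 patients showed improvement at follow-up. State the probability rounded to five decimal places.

P = 0.00004

X ~ Binomial(n=12, p=0.25).
P(X ≥ 10) = C(12,10)·0.25^10·0.75^2 + C(12,11)·0.25^11·0.75^1 + C(12,12)·0.25^12·0.75^0.
= 0.000035 + 0.000002 + 0.000000 = 0.00004.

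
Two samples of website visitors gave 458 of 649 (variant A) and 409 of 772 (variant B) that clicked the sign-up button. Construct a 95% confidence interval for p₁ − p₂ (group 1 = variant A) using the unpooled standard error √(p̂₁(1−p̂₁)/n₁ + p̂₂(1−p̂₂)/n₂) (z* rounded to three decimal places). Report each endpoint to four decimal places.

(0.1262, 0.2256)

p̂₁ = 0.70570, p̂₂ = 0.52979, so the observed difference is 0.17591.
SE = √(0.000320011 + 0.000322684) = √0.000642695 = 0.025351.
z* = 1.960 at the 95% level. Margin of error = 0.04969.
So the interval runs from 0.1262 to 0.2256.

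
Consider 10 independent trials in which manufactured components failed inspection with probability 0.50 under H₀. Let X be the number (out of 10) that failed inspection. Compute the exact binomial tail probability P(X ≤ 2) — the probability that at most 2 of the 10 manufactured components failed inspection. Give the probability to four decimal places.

P = 0.0547

X is binomial with n = 10 and p = 0.50.
P(X ≤ 2) = C(10,0)·0.50^0·0.50^10 + C(10,1)·0.50^1·0.50^9 + C(10,2)·0.50^2·0.50^8.
= 0.000977 + 0.009766 + 0.043945 = 0.0547.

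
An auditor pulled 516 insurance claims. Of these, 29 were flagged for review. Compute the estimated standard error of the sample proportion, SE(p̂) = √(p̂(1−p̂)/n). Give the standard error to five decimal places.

The sample proportion is 29/516 = 0.05620.
p̂(1−p̂) = 0.053042.
SE = √(0.053042/516) = √0.000102795 = 0.01014.

SE = 0.01014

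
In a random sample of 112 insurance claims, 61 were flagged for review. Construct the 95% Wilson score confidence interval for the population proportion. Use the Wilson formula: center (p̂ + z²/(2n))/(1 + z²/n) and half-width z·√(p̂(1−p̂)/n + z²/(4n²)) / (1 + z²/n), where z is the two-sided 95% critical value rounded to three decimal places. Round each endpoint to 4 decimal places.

(0.4525, 0.6339)

p̂ = 61/112 = 0.54464; z = 1.960, so z² = 3.841600.
Denominator 1 + z²/n = 1 + 3.841600/112 = 1.034300.
Adjusted center: (0.54464 + z²/(2n))/1.034300 = 0.54316.
Radicand: p̂(1−p̂)/n + z²/(4n²) = 0.002214348 + 0.000076562 = 0.002290910.
Half-width = 1.960·√0.002290910/1.034300 = 0.09070.
CI: 0.54316 ± 0.09070 = (0.4525, 0.6339).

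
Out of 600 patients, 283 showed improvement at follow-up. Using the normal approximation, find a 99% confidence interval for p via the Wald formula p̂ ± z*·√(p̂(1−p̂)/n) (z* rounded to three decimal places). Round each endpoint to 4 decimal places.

With x = 283 successes in n = 600, p̂ = 0.47167.
SE(p̂) = √(0.47167·0.52833/600) = 0.020380.
z* = 2.576 at the 99% level.
Margin = 2.576·0.020380 = 0.05250.
CI: 0.47167 ± 0.05250 = (0.4192, 0.5242).

(0.4192, 0.5242)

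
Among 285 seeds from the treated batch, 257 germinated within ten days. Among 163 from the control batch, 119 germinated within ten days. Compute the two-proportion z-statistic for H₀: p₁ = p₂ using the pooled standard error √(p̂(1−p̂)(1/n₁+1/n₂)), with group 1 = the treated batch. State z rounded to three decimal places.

z = 4.760

Sample proportions: p̂₁ = 257/285 = 0.90175 and p̂₂ = 119/163 = 0.73006.
Pooling: p̂ = 376/448 = 0.83929.
Pooled SE = √[0.1348852·0.00964374] ≈ 0.036067.
z = (p̂₁ − p̂₂)/SE = (0.90175 − 0.73006)/0.036067 = 0.17169/0.036067 = 4.760.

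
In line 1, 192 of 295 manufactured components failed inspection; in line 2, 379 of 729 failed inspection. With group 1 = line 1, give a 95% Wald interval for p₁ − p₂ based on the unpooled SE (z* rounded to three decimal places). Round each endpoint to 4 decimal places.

p̂₁ = 0.65085, p̂₂ = 0.51989, so the observed difference is 0.13096.
SE = √(0.000770322 + 0.000342393) = √0.001112715 = 0.033357.
For 95% confidence, z* = 1.960. Margin = 1.960·0.033357 = 0.06538.
Interval: 0.13096 ± 0.06538 → (0.0656, 0.1963).

(0.0656, 0.1963)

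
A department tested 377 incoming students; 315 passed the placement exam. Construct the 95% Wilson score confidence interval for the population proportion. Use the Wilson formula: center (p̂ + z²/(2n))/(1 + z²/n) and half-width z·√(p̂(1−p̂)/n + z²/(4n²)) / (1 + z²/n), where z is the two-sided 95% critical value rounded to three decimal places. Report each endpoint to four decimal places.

(0.7948, 0.8695)

p̂ = 315/377 = 0.83554; z = 1.960, so z² = 3.841600.
Denominator 1 + z²/n = 1 + 3.841600/377 = 1.010190.
Center = (0.83554 + 0.005095)/1.010190 = 0.83216.
Radicand: p̂(1−p̂)/n + z²/(4n²) = 0.000364484 + 0.000006757 = 0.000371241.
Half-width = z·√(radicand)/denom = 1.960·0.019268/1.010190 = 0.03738.
Interval: 0.83216 ± 0.03738 → (0.7948, 0.8695).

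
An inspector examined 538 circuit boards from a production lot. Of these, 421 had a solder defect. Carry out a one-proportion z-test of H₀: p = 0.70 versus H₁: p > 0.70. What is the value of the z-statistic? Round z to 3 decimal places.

The sample proportion is 421/538 = 0.78253.
Null standard error: √(0.70·0.30/538) = √0.000390335 = 0.019757.
z = (0.78253 − 0.70)/0.019757 = 0.08253/0.019757 = 4.177.

z = 4.177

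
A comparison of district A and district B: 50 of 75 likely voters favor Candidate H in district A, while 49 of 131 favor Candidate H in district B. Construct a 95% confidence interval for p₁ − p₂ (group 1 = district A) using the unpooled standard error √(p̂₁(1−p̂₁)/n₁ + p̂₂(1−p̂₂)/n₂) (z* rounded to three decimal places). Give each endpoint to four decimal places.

(0.1575, 0.4277)

p̂₁ = 0.66667, p̂₂ = 0.37405, so the observed difference is 0.29262.
Unpooled SE = √(p̂₁(1−p̂₁)/n₁ + p̂₂(1−p̂₂)/n₂) = √(0.002962963 + 0.001787294) = 0.068922.
For 95% confidence, z* = 1.960. Margin = 1.960·0.068922 = 0.13509.
Interval: 0.29262 ± 0.13509 → (0.1575, 0.4277).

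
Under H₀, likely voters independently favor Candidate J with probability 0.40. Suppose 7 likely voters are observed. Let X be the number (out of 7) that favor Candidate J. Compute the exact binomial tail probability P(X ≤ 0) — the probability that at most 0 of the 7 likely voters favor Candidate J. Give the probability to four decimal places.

P = 0.0280

X ~ Binomial(n=7, p=0.40).
P(X ≤ 0) = C(7,0)·0.40^0·0.60^7.
= 0.027994 = 0.0280.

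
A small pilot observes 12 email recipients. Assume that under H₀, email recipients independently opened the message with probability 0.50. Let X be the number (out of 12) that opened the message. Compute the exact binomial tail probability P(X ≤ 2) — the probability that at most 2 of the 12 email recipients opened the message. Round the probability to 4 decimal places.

P = 0.0193

X ~ Binomial(n=12, p=0.50).
P(X ≤ 2) = C(12,0)·0.50^0·0.50^12 + C(12,1)·0.50^1·0.50^11 + C(12,2)·0.50^2·0.50^10.
= 0.000244 + 0.002930 + 0.016113 = 0.0193.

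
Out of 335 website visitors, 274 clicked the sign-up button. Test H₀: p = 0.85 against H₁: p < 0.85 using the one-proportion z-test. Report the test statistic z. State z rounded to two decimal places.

With x = 274 successes in n = 335, p̂ = 0.81791.
Null standard error: √(0.85·0.15/335) = √0.000380597 = 0.019509.
z = (0.81791 − 0.85)/0.019509 = -0.03209/0.019509 = -1.64.

z = -1.64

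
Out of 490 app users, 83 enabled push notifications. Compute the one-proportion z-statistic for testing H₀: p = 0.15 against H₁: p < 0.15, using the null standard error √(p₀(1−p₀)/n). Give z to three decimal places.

With x = 83 successes in n = 490, p̂ = 0.16939.
SE₀ = √(0.15·0.85/490) = 0.016131.
z = (p̂ − p₀)/SE = (0.16939 − 0.15)/0.016131 = 1.202.

z = 1.202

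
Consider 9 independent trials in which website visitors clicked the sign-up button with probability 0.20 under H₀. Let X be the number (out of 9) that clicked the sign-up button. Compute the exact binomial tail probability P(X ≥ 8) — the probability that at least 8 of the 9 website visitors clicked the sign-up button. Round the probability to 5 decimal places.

X is binomial with n = 9 and p = 0.20.
P(X ≥ 8) = C(9,8)·0.20^8·0.80^1 + C(9,9)·0.20^9·0.80^0.
= 0.000018 + 0.000001 = 0.00002.

P = 0.00002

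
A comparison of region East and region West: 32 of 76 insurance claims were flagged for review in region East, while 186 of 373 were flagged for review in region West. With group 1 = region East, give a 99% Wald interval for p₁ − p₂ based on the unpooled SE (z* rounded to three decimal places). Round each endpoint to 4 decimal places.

(-0.2380, 0.0828)

p̂₁ = 0.42105, p̂₂ = 0.49866, so the observed difference is -0.07761.
Unpooled SE = √(p̂₁(1−p̂₁)/n₁ + p̂₂(1−p̂₂)/n₂) = √(0.003207465 + 0.000670236) = 0.062271.
The 99% critical value is z* = 2.576. Margin of error = 0.16041.
So the interval runs from -0.2380 to 0.0828.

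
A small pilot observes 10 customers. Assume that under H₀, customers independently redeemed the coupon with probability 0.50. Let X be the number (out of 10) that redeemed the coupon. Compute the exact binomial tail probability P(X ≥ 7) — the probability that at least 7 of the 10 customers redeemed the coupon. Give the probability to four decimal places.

X ~ Binomial(n=10, p=0.50).
P(X ≥ 7) = C(10,7)·0.50^7·0.50^3 + C(10,8)·0.50^8·0.50^2 + C(10,9)·0.50^9·0.50^1 + C(10,10)·0.50^10·0.50^0.
= 0.117188 + 0.043945 + 0.009766 + 0.000977 = 0.1719.

P = 0.1719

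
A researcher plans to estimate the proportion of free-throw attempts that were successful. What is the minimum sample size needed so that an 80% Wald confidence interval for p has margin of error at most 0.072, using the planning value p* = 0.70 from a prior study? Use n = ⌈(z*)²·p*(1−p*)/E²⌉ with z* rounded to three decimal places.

n = 67

For 80% confidence, z* = 1.282.
p*(1−p*) = 0.2100.
Required n before rounding: 1.643524 × 0.2100 / 0.072² = 66.578.
Rounding up, n = 67.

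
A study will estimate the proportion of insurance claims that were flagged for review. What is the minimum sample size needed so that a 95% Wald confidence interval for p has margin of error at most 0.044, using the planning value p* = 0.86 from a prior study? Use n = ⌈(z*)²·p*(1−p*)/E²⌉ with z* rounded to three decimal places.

The 95% critical value is z* = 1.960.
p*(1−p*) = 0.86·0.14 = 0.1204.
(z*)²·p*(1−p*)/E² = 3.841600·0.1204/0.001936 = 238.909.
⌈238.909⌉ = 239.

n = 239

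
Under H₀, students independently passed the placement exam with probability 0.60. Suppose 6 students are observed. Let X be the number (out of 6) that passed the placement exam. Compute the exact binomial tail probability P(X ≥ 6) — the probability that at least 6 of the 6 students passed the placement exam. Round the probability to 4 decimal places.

P = 0.0467

X is binomial with n = 6 and p = 0.60.
P(X ≥ 6) = C(6,6)·0.60^6·0.40^0.
= 0.046656 = 0.0467.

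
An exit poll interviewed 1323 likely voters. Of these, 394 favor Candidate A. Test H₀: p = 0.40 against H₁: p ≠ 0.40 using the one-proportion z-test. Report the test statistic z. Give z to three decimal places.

z = -7.587

With x = 394 successes in n = 1323, p̂ = 0.29781.
Null standard error: √(0.40·0.60/1323) = √0.000181406 = 0.013469.
Test statistic: z = -0.10219/0.013469 = -7.587.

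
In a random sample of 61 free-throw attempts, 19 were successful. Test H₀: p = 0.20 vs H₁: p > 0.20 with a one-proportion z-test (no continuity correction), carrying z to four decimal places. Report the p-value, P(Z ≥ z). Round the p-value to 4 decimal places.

p-value = 0.0148

p̂ = 19/61 = 0.31148.
Under H₀, SE = √(p₀(1−p₀)/n) = √(0.20·0.80/61) = √0.002622951 = 0.051215.
Test statistic (full precision, shown to 4 dp): z = (19/61 − 0.20)/SE₀ ≈ 2.1766.
p-value = P(Z ≥ z) with z = 2.1766 → 0.0148.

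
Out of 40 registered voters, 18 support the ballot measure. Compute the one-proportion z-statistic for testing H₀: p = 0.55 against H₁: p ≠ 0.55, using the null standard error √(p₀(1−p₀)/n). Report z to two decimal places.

p̂ = 18/40 = 0.45000.
Under H₀, SE = √(p₀(1−p₀)/n) = √(0.55·0.45/40) = √0.006187500 = 0.078661.
z = (p̂ − p₀)/SE = (0.45000 − 0.55)/0.078661 = -1.27.

z = -1.27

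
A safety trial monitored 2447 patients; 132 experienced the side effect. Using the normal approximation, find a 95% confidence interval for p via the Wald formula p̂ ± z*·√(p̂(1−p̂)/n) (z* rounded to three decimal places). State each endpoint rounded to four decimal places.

(0.0450, 0.0629)

Sample proportion p̂ = 132/2447 = 0.05394.
SE(p̂) = √(0.05394·0.94606/2447) = 0.004567.
For 95% confidence, z* = 1.960.
Margin = 1.960·0.004567 = 0.00895.
So the interval runs from 0.0450 to 0.0629.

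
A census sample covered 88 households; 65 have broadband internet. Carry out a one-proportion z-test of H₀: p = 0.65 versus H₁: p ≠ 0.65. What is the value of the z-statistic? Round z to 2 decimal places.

Sample proportion p̂ = 65/88 = 0.73864.
Null standard error: √(0.65·0.35/88) = √0.002585227 = 0.050845.
Test statistic: z = 0.08864/0.050845 = 1.74.

z = 1.74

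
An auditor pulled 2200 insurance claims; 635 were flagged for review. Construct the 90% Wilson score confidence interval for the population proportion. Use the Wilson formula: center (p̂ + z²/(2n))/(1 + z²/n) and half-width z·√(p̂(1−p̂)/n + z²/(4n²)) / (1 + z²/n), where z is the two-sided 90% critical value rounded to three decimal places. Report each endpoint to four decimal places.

(0.2730, 0.3048)

Here p̂ = 635/2200 = 0.28864 and z = 1.645 (z² = 2.706025).
1 + z²/n = 1.001230.
Adjusted center: (0.28864 + z²/(2n))/1.001230 = 0.28890.
Radicand: p̂(1−p̂)/n + z²/(4n²) = 0.000093330 + 0.000000140 = 0.000093470.
Half-width = z·√(radicand)/denom = 1.645·0.009668/1.001230 = 0.01588.
Interval: 0.28890 ± 0.01588 → (0.2730, 0.3048).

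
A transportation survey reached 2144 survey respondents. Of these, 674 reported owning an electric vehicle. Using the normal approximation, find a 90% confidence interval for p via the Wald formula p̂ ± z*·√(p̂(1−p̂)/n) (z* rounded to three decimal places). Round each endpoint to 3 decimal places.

p̂ = 674/2144 = 0.31437.
SE = √(p̂(1−p̂)/n) = √(0.215540/2144) = 0.010027.
z* = 1.645 at the 90% level.
Margin = 1.645·0.010027 = 0.01649.
CI: 0.31437 ± 0.01649 = (0.298, 0.331).

(0.298, 0.331)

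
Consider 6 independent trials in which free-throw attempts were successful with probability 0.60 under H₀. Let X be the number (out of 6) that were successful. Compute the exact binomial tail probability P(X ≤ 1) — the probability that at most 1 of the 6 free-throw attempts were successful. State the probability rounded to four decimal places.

X ~ Binomial(n=6, p=0.60).
P(X ≤ 1) = C(6,0)·0.60^0·0.40^6 + C(6,1)·0.60^1·0.40^5.
= 0.004096 + 0.036864 = 0.0410.

P = 0.0410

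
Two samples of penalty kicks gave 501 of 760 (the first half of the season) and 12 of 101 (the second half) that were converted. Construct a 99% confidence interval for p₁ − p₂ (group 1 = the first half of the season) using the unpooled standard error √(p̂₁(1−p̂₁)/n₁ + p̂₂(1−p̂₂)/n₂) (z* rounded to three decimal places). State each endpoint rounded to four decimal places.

p̂₁ = 0.65921, p̂₂ = 0.11881, so the observed difference is 0.54040.
SE = √(0.000295595 + 0.001036590) = √0.001332185 = 0.036499.
z* = 2.576 at the 99% level. Margin of error = 0.09402.
So the interval runs from 0.4464 to 0.6344.

(0.4464, 0.6344)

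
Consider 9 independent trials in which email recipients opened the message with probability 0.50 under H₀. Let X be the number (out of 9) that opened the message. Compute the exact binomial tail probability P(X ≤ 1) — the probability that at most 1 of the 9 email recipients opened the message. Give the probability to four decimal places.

X is binomial with n = 9 and p = 0.50.
P(X ≤ 1) = C(9,0)·0.50^0·0.50^9 + C(9,1)·0.50^1·0.50^8.
= 0.001953 + 0.017578 = 0.0195.

P = 0.0195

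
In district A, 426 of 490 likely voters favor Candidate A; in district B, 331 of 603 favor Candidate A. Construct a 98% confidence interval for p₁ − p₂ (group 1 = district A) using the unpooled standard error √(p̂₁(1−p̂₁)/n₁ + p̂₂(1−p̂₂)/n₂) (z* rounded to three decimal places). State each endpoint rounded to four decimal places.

p̂₁ = 426/490 = 0.86939, p̂₂ = 331/603 = 0.54892; p̂₁ − p̂₂ = 0.32047.
Unpooled SE = √(p̂₁(1−p̂₁)/n₁ + p̂₂(1−p̂₂)/n₂) = √(0.000231740 + 0.000410625) = 0.025345.
z* = 2.326 at the 98% level. Margin of error = 0.05895.
CI: 0.32047 ± 0.05895 = (0.2615, 0.3794).

(0.2615, 0.3794)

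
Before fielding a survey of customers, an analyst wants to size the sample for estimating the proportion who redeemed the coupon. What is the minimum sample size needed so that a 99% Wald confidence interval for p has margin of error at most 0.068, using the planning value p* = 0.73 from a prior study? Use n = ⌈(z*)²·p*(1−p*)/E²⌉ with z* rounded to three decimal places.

n = 283

z* = 2.576 at the 99% level.
p*(1−p*) = 0.1971.
(z*)²·p*(1−p*)/E² = 6.635776·0.1971/0.004624 = 282.853.
⌈282.853⌉ = 283.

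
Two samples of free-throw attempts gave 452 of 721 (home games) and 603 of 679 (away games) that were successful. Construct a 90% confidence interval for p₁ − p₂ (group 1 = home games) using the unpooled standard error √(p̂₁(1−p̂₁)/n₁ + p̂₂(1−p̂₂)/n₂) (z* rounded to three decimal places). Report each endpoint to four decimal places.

(-0.2969, -0.2255)

p̂₁ = 0.62691, p̂₂ = 0.88807, so the observed difference is -0.26116.
SE = √(0.000324403 + 0.000146393) = √0.000470796 = 0.021698.
z* = 1.645 at the 90% level. Margin = 1.645·0.021698 = 0.03569.
So the interval runs from -0.2969 to -0.2255.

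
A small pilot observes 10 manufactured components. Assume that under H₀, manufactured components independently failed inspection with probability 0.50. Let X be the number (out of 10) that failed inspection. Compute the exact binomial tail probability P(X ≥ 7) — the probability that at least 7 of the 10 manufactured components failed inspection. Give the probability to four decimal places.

X ~ Binomial(n=10, p=0.50).
P(X ≥ 7) = C(10,7)·0.50^7·0.50^3 + C(10,8)·0.50^8·0.50^2 + C(10,9)·0.50^9·0.50^1 + C(10,10)·0.50^10·0.50^0.
= 0.117188 + 0.043945 + 0.009766 + 0.000977 = 0.1719.

P = 0.1719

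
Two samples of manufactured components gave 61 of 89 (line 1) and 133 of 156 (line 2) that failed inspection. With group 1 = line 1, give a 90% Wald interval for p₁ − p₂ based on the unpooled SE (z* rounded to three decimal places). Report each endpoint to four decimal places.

p̂₁ = 61/89 = 0.68539, p̂₂ = 133/156 = 0.85256; p̂₁ − p̂₂ = -0.16717.
Unpooled SE = √(p̂₁(1−p̂₁)/n₁ + p̂₂(1−p̂₂)/n₂) = √(0.002422802 + 0.000805760) = 0.056820.
z* = 1.645 at the 90% level. Margin of error = 0.09347.
Interval: -0.16717 ± 0.09347 → (-0.2606, -0.0737).

(-0.2606, -0.0737)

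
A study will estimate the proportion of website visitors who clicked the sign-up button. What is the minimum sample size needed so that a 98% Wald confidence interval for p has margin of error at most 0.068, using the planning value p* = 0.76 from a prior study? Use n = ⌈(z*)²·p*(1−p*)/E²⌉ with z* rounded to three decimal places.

n = 214

For 98% confidence, z* = 2.326.
p*(1−p*) = 0.76·0.24 = 0.1824.
Required n before rounding: 5.410276 × 0.1824 / 0.068² = 213.416.
Rounding up, n = 214.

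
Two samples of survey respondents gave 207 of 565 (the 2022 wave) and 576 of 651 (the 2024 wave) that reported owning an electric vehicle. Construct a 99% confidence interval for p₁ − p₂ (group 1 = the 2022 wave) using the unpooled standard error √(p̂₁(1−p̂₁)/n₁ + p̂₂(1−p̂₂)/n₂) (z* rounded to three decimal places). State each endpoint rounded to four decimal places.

(-0.5798, -0.4571)

p̂₁ = 0.36637, p̂₂ = 0.88479, so the observed difference is -0.51842.
SE = √(0.000410873 + 0.000156582) = √0.000567455 = 0.023821.
For 99% confidence, z* = 2.576. Margin = 2.576·0.023821 = 0.06136.
CI: -0.51842 ± 0.06136 = (-0.5798, -0.4571).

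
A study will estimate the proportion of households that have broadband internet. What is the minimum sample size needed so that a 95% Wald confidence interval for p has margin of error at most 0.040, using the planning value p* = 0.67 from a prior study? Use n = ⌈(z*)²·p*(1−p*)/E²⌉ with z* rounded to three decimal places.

n = 531

For 95% confidence, z* = 1.960.
p*(1−p*) = 0.67·0.33 = 0.2211.
(z*)²·p*(1−p*)/E² = 3.841600·0.2211/0.001600 = 530.861.
Rounding up, n = 531.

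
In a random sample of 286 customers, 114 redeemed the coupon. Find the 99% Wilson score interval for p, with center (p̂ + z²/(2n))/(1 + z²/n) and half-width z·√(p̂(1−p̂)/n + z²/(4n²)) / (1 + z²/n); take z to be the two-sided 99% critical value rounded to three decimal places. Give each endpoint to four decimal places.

p̂ = 114/286 = 0.39860; z = 2.576, so z² = 6.635776.
Denominator 1 + z²/n = 1 + 6.635776/286 = 1.023202.
Adjusted center: (0.39860 + z²/(2n))/1.023202 = 0.40090.
Radicand: p̂(1−p̂)/n + z²/(4n²) = 0.000838176 + 0.000020281 = 0.000858457.
Half-width = 2.576·√0.000858457/1.023202 = 0.07376.
Interval: 0.40090 ± 0.07376 → (0.3271, 0.4747).

(0.3271, 0.4747)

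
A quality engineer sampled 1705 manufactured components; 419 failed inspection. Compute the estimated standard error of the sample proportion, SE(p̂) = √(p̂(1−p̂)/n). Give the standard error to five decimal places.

SE = 0.01043

p̂ = 419/1705 = 0.24575.
p̂(1−p̂) = 0.24575·0.75425 = 0.185357.
SE = √(0.185357/1705) = √0.000108714 = 0.01043.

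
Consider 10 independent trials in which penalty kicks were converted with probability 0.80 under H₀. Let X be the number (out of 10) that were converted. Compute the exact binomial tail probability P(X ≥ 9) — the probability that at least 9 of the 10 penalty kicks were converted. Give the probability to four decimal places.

X ~ Binomial(n=10, p=0.80).
P(X ≥ 9) = C(10,9)·0.80^9·0.20^1 + C(10,10)·0.80^10·0.20^0.
= 0.268435 + 0.107374 = 0.3758.

P = 0.3758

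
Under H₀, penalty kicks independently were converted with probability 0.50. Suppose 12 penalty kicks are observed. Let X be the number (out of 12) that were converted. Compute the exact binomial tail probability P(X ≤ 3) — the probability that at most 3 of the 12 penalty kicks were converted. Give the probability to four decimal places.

P = 0.0730

X is binomial with n = 12 and p = 0.50.
P(X ≤ 3) = C(12,0)·0.50^0·0.50^12 + C(12,1)·0.50^1·0.50^11 + C(12,2)·0.50^2·0.50^10 + C(12,3)·0.50^3·0.50^9.
= 0.000244 + 0.002930 + 0.016113 + 0.053711 = 0.0730.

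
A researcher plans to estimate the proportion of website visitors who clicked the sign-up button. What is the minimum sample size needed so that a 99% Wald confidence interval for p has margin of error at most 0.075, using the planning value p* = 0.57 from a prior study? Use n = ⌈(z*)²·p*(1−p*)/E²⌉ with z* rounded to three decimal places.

The 99% critical value is z* = 2.576.
p*(1−p*) = 0.57·0.43 = 0.2451.
(z*)²·p*(1−p*)/E² = 6.635776·0.2451/0.005625 = 289.143.
Rounding up, n = 290.

n = 290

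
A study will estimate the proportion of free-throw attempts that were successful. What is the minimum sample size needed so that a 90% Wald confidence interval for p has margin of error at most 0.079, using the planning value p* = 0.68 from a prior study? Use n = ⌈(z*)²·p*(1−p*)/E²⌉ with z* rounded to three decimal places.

For 90% confidence, z* = 1.645.
p*(1−p*) = 0.68·0.32 = 0.2176.
(z*)²·p*(1−p*)/E² = 2.706025·0.2176/0.006241 = 94.349.
Rounding up, n = 95.

n = 95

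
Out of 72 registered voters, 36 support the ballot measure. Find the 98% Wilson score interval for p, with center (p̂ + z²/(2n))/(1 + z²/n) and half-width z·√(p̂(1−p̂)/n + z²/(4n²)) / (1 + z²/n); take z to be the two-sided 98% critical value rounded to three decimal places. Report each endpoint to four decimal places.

(0.3678, 0.6322)

Here p̂ = 36/72 = 0.50000 and z = 2.326 (z² = 5.410276).
Denominator 1 + z²/n = 1 + 5.410276/72 = 1.075143.
Adjusted center: (0.50000 + z²/(2n))/1.075143 = 0.50000.
Radicand: p̂(1−p̂)/n + z²/(4n²) = 0.003472222 + 0.000260912 = 0.003733134.
Half-width = z·√(radicand)/denom = 2.326·0.061099/1.075143 = 0.13218.
CI: 0.50000 ± 0.13218 = (0.3678, 0.6322).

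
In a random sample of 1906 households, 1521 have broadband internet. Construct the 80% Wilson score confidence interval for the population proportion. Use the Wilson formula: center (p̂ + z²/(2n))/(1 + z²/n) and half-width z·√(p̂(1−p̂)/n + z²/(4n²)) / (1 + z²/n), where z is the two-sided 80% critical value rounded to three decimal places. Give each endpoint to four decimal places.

(0.7860, 0.8095)

Here p̂ = 1521/1906 = 0.79801 and z = 1.282 (z² = 1.643524).
Denominator 1 + z²/n = 1 + 1.643524/1906 = 1.000862.
Center = (0.79801 + 0.000431)/1.000862 = 0.79775.
Radicand: p̂(1−p̂)/n + z²/(4n²) = 0.000084571 + 0.000000113 = 0.000084684.
Half-width = 1.282·√0.000084684/1.000862 = 0.01179.
Interval: 0.79775 ± 0.01179 → (0.7860, 0.8095).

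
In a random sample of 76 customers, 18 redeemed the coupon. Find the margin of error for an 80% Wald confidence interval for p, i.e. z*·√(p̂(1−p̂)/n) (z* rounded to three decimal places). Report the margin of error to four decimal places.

With x = 18 successes in n = 76, p̂ = 0.23684.
Standard error of p̂: √(0.180748/76) = √0.002378262 = 0.048767.
For 80% confidence, z* = 1.282.
ME = 1.282·0.048767 = 0.0625.

ME = 0.0625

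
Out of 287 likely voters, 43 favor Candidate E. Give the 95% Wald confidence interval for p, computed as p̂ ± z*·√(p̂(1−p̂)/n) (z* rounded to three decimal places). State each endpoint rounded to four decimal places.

p̂ = 43/287 = 0.14983.
Standard error of p̂: √(0.127378/287) = √0.000443826 = 0.021067.
The 95% critical value is z* = 1.960.
Margin of error: 1.960 × 0.021067 = 0.04129.
So the interval runs from 0.1085 to 0.1911.

(0.1085, 0.1911)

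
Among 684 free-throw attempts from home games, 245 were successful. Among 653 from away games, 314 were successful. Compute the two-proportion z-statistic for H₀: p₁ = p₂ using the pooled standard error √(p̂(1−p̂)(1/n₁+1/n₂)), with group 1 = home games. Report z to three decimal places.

z = -4.546

p̂₁ = 245/684 = 0.35819, p̂₂ = 314/653 = 0.48086.
Pooling: p̂ = 559/1337 = 0.41810.
SE = √[p̂(1−p̂)(1/n₁+1/n₂)] = √[0.41810·0.58190·(1/684+1/653)] ≈ 0.026986.
z = (p̂₁ − p̂₂)/SE = (0.35819 − 0.48086)/0.026986 = -0.12267/0.026986 = -4.546.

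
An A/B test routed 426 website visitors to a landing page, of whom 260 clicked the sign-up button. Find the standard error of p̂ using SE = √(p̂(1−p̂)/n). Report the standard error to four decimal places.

With x = 260 successes in n = 426, p̂ = 0.61033.
p̂(1−p̂) = 0.61033·0.38967 = 0.237827.
Dividing by n and taking the root: √0.000558279 = 0.0236.

SE = 0.0236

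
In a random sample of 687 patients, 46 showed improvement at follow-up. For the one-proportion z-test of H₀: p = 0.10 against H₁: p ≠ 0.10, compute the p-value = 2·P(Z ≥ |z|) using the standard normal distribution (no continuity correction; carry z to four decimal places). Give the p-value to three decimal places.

The sample proportion is 46/687 = 0.06696.
Null standard error: √(0.10·0.90/687) = √0.000131004 = 0.011446.
Test statistic (full precision, shown to 4 dp): z = (46/687 − 0.10)/SE₀ ≈ -2.8869.
p-value = 2·P(Z ≥ |z|) with z = -2.8869 → 0.004.

p-value = 0.004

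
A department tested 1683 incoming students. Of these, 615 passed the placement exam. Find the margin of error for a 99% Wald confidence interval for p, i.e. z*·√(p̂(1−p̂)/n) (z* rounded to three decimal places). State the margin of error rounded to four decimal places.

ME = 0.0302

p̂ = 615/1683 = 0.36542.
Standard error of p̂: √(0.231888/1683) = √0.000137782 = 0.011738.
The 99% critical value is z* = 2.576.
Margin of error = z*·SE = 2.576 × 0.011738 = 0.0302.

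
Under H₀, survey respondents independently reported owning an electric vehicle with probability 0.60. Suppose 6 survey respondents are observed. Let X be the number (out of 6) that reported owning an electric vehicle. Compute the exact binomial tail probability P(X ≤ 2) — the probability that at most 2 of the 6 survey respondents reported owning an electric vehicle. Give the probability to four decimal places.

P = 0.1792

X is binomial with n = 6 and p = 0.60.
P(X ≤ 2) = C(6,0)·0.60^0·0.40^6 + C(6,1)·0.60^1·0.40^5 + C(6,2)·0.60^2·0.40^4.
= 0.004096 + 0.036864 + 0.138240 = 0.1792.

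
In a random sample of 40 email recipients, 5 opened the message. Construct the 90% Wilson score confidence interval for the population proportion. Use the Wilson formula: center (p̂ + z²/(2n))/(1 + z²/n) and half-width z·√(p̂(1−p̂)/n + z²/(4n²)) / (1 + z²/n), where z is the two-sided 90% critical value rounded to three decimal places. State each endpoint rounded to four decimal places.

(0.0622, 0.2353)

Here p̂ = 5/40 = 0.12500 and z = 1.645 (z² = 2.706025).
1 + z²/n = 1.067651.
Adjusted center: (0.12500 + z²/(2n))/1.067651 = 0.14876.
Radicand: p̂(1−p̂)/n + z²/(4n²) = 0.002734375 + 0.000422816 = 0.003157191.
Half-width = z·√(radicand)/denom = 1.645·0.056189/1.067651 = 0.08657.
CI: 0.14876 ± 0.08657 = (0.0622, 0.2353).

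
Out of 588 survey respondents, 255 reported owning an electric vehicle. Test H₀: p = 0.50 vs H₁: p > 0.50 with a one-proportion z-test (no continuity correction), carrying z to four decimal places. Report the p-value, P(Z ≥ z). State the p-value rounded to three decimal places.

With x = 255 successes in n = 588, p̂ = 0.43367.
Null standard error: √(0.50·0.50/588) = √0.000425170 = 0.020620.
Test statistic (full precision, shown to 4 dp): z = (255/588 − 0.50)/SE₀ ≈ -3.2167.
From the standard normal, P(Z ≥ z) = 0.999.

p-value = 0.999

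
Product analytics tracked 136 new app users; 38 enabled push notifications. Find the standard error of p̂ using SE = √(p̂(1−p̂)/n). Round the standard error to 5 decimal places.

SE = 0.03848

With x = 38 successes in n = 136, p̂ = 0.27941.
p̂(1−p̂) = 0.201340.
Dividing by n and taking the root: √0.001480441 = 0.03848.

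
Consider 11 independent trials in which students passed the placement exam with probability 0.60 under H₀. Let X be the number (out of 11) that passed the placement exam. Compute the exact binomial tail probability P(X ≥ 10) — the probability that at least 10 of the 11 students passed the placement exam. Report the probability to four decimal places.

P = 0.0302

X ~ Binomial(n=11, p=0.60).
P(X ≥ 10) = C(11,10)·0.60^10·0.40^1 + C(11,11)·0.60^11·0.40^0.
= 0.026605 + 0.003628 = 0.0302.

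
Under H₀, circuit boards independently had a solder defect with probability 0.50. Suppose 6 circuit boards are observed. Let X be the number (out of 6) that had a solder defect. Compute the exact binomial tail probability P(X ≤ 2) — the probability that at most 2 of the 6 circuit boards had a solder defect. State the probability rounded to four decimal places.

X is binomial with n = 6 and p = 0.50.
P(X ≤ 2) = C(6,0)·0.50^0·0.50^6 + C(6,1)·0.50^1·0.50^5 + C(6,2)·0.50^2·0.50^4.
= 0.015625 + 0.093750 + 0.234375 = 0.3438.

P = 0.3438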